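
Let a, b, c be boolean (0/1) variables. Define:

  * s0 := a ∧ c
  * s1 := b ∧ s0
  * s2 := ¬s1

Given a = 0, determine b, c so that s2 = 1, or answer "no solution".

b=1 c=0

Check with a = 0 and b=1, c=0:
s0 = a ∧ c = 0 ∧ 0 = 0
s1 = b ∧ s0 = 1 ∧ 0 = 0
s2 = ¬s1 = ¬0 = 1
So s2 = 1.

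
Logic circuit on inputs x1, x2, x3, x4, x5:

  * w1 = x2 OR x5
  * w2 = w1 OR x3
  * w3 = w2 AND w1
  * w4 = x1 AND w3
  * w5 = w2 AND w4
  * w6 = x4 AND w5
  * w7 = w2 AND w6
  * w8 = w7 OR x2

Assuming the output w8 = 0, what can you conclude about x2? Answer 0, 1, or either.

0

w8 = w7 OR x2 must be 0, so both w7 = 0 and x2 = 0.
Every assignment with w8 = 0 has x2 = 0; there are 14 such assignment(s).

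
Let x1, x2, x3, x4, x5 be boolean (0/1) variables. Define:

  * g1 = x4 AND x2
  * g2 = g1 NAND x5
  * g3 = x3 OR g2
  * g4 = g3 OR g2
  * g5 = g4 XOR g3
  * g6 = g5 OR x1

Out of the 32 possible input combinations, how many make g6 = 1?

16

g6 = g5 OR x1 must be 1, so at least one of g5, x1 is 1.
Enumerating the 32 input combinations, 16 give g6 = 1 and 16 give g6 = 0.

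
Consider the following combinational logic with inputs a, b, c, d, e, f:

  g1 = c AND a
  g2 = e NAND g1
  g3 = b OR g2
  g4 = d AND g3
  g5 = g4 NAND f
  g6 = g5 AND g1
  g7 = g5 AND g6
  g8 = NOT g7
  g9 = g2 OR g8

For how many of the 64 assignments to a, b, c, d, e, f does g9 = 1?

g9 = g2 OR g8 must be 1, so at least one of g2, g8 is 1.
Enumerating the 64 input combinations, 57 give g9 = 1 and 7 give g9 = 0.

57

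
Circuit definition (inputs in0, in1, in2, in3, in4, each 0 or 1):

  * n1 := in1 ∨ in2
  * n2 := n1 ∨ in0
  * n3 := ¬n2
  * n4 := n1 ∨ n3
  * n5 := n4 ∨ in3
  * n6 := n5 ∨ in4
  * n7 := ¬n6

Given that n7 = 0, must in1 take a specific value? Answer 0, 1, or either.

Both values of in1 occur among assignments with n7 = 0:
  in1=0: in0=0, in1=0, in2=0, in3=0, in4=0
  in1=1: in0=0, in1=1, in2=0, in3=0, in4=0

either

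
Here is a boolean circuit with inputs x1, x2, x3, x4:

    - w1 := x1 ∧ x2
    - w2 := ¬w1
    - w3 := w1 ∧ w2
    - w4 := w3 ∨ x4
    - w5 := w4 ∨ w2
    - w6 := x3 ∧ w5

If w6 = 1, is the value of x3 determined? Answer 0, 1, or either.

w6 = x3 ∧ w5 must be 1, so both x3 = 1 and w5 = 1.
w5 = w4 ∨ w2 must be 1, so at least one of w4, w2 is 1.
Every assignment with w6 = 1 has x3 = 1; there are 7 such assignment(s).

1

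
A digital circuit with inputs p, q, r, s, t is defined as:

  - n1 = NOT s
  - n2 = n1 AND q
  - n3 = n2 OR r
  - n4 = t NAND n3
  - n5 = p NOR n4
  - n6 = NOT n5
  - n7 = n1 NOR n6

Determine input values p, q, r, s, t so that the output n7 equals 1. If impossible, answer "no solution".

p=0, q=0, r=1, s=1, t=1

n7 = n1 NOR n6 must be 1, so both n1 = 0 and n6 = 0.
n1 = NOT s must be 0, so s = 1.
Check with p=0, q=0, r=1, s=1, t=1:
n1 = NOT s = NOT 1 = 0
n2 = n1 AND q = 0 AND 0 = 0
n3 = n2 OR r = 0 OR 1 = 1
n4 = t NAND n3 = 1 NAND 1 = 0
n5 = p NOR n4 = 0 NOR 0 = 1
n6 = NOT n5 = NOT 1 = 0
n7 = n1 NOR n6 = 0 NOR 0 = 1
So n7 = 1 as required.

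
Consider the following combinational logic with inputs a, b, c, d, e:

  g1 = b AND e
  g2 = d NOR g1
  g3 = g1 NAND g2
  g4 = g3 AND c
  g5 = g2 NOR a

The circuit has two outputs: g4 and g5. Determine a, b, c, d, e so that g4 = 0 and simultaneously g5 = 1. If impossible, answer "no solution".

Check with a=0, b=1, c=0, d=1, e=1:
g1 = b AND e = 1 AND 1 = 1
g2 = d NOR g1 = 1 NOR 1 = 0
g3 = g1 NAND g2 = 1 NAND 0 = 1
g4 = g3 AND c = 1 AND 0 = 0
g5 = g2 NOR a = 0 NOR 0 = 1
So g4 = 0 and g5 = 1.

a=0, b=1, c=0, d=1, e=1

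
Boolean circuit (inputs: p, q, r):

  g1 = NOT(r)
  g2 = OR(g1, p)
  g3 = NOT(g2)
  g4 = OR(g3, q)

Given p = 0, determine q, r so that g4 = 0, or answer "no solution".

g4 = OR(g3, q) must be 0, so both g3 = 0 and q = 0.
g3 = NOT(g2) must be 0, so g2 = 1.
Check with p = 0 and q=0, r=0:
g1 = NOT(r) = NOT 0 = 1
g2 = OR(g1, p) = OR(1, 0) = 1
g3 = NOT(g2) = NOT 1 = 0
g4 = OR(g3, q) = OR(0, 0) = 0
So g4 = 0.

q=0, r=0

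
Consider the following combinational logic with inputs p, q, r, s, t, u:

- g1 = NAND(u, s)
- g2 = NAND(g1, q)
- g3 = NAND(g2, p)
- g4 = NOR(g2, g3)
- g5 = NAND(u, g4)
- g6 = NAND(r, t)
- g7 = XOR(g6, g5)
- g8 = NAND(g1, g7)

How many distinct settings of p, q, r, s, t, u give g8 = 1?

52

g8 = NAND(g1, g7) must be 1, so at least one of g1, g7 is 0.
Enumerating the 64 input combinations, 52 give g8 = 1 and 12 give g8 = 0.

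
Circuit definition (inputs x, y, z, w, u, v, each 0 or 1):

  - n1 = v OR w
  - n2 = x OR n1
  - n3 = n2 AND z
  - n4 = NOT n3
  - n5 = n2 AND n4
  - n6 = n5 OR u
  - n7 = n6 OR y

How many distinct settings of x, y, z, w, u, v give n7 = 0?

n7 = n6 OR y must be 0, so both n6 = 0 and y = 0.
Enumerating the 64 input combinations, 9 give n7 = 0 and 55 give n7 = 1.

9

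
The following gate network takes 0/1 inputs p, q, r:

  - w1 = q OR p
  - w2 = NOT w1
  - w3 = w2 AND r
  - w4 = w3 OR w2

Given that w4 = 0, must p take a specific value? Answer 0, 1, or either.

either

Both values of p occur among assignments with w4 = 0:
  p=0: p=0, q=1, r=0
  p=1: p=1, q=0, r=0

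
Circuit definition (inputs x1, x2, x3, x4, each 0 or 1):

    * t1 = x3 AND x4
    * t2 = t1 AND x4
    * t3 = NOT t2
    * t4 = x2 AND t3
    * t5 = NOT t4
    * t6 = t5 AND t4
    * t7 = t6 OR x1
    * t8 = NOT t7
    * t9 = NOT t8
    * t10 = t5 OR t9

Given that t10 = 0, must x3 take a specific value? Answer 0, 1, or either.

Both values of x3 occur among assignments with t10 = 0:
  x3=0: x1=0, x2=1, x3=0, x4=0
  x3=1: x1=0, x2=1, x3=1, x4=0

either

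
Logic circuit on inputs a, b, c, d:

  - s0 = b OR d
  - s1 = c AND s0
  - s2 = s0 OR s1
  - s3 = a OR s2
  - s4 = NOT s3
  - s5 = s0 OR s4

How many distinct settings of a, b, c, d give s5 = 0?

2

s5 = s0 OR s4 must be 0, so both s0 = 0 and s4 = 0.
s0 = b OR d must be 0, so both b = 0 and d = 0.
Satisfying assignments:
  a=1, b=0, c=0, d=0
  a=1, b=0, c=1, d=0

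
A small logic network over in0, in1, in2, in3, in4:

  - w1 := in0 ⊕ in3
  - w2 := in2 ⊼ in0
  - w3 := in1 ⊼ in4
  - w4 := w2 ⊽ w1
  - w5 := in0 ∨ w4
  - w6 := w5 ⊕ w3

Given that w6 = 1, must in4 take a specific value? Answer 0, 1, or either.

Both values of in4 occur among assignments with w6 = 1:
  in4=0: in0=0, in1=0, in2=0, in3=0, in4=0
  in4=1: in0=0, in1=0, in2=0, in3=0, in4=1

either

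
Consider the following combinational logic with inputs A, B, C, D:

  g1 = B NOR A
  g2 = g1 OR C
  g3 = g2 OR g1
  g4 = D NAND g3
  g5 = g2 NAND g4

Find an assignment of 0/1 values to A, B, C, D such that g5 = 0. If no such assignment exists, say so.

A=1 B=0 C=1 D=0

Check with A=1 B=0 C=1 D=0:
g1 = B NOR A = 0 NOR 1 = 0
g2 = g1 OR C = 0 OR 1 = 1
g3 = g2 OR g1 = 1 OR 0 = 1
g4 = D NAND g3 = 0 NAND 1 = 1
g5 = g2 NAND g4 = 1 NAND 1 = 0
So g5 = 0 as required.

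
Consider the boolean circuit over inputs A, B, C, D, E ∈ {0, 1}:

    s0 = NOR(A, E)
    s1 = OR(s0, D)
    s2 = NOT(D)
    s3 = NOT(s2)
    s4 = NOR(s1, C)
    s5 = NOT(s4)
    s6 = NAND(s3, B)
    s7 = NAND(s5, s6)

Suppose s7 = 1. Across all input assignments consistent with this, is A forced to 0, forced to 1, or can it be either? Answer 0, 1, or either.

Both values of A occur among assignments with s7 = 1:
  A=0: A=0, B=0, C=0, D=0, E=1
  A=1: A=1, B=0, C=0, D=0, E=0

either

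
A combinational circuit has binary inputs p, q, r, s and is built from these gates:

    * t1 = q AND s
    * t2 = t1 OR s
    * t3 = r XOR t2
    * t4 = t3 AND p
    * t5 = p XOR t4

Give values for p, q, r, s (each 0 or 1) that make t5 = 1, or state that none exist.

Check with p=1, q=0, r=1, s=1:
t1 = q AND s = 0 AND 1 = 0
t2 = t1 OR s = 0 OR 1 = 1
t3 = r XOR t2 = 1 XOR 1 = 0
t4 = t3 AND p = 0 AND 1 = 0
t5 = p XOR t4 = 1 XOR 0 = 1
So t5 = 1 as required.

p=1, q=0, r=1, s=1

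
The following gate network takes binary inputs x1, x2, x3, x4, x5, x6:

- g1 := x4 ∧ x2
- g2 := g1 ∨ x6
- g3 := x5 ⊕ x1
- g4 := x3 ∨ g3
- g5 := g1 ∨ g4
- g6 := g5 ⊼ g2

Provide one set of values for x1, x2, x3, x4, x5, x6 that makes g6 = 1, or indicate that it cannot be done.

x1=0, x2=0, x3=0, x4=0, x5=1, x6=0

g6 = g5 ⊼ g2 must be 1, so at least one of g5, g2 is 0.
Check with x1=0, x2=0, x3=0, x4=0, x5=1, x6=0:
g1 = x4 ∧ x2 = 0 ∧ 0 = 0
g2 = g1 ∨ x6 = 0 ∨ 0 = 0
g3 = x5 ⊕ x1 = 1 ⊕ 0 = 1
g4 = x3 ∨ g3 = 0 ∨ 1 = 1
g5 = g1 ∨ g4 = 0 ∨ 1 = 1
g6 = g5 ⊼ g2 = 1 ⊼ 0 = 1
So g6 = 1 as required.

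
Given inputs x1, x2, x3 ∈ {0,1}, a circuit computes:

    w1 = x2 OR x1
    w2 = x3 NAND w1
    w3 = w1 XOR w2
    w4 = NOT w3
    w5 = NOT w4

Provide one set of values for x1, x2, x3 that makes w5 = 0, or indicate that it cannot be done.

x1=1 x2=1 x3=0

w5 = NOT w4 must be 0, so w4 = 1.
Check with x1=1 x2=1 x3=0:
w1 = x2 OR x1 = 1 OR 1 = 1
w2 = x3 NAND w1 = 0 NAND 1 = 1
w3 = w1 XOR w2 = 1 XOR 1 = 0
w4 = NOT w3 = NOT 0 = 1
w5 = NOT w4 = NOT 1 = 0
So w5 = 0 as required.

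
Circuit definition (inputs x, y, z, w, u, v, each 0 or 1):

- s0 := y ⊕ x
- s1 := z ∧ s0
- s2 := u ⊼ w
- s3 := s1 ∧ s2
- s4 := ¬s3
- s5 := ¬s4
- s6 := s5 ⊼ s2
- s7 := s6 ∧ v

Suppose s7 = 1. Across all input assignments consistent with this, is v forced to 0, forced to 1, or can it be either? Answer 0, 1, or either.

s7 = s6 ∧ v must be 1, so both s6 = 1 and v = 1.
s6 = s5 ⊼ s2 must be 1, so at least one of s5, s2 is 0.
Every assignment with s7 = 1 has v = 1; there are 26 such assignment(s).

1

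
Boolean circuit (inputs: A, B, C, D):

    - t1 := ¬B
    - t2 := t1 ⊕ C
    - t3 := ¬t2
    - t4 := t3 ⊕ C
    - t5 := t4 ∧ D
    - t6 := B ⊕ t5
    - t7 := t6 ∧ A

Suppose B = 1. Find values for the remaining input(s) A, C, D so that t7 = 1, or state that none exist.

t7 = t6 ∧ A must be 1, so both t6 = 1 and A = 1.
Check with B = 1 and A=1, C=0, D=0:
t1 = ¬B = ¬1 = 0
t2 = t1 ⊕ C = 0 ⊕ 0 = 0
t3 = ¬t2 = ¬0 = 1
t4 = t3 ⊕ C = 1 ⊕ 0 = 1
t5 = t4 ∧ D = 1 ∧ 0 = 0
t6 = B ⊕ t5 = 1 ⊕ 0 = 1
t7 = t6 ∧ A = 1 ∧ 1 = 1
So t7 = 1.

A=1 C=0 D=0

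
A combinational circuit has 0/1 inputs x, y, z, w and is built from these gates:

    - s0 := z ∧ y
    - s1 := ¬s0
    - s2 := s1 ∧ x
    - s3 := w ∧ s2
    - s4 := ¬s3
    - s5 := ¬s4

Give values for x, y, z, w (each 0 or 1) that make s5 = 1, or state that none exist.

x=1, y=0, z=1, w=1

s5 = ¬s4 must be 1, so s4 = 0.
Check with x=1, y=0, z=1, w=1:
s0 = z ∧ y = 1 ∧ 0 = 0
s1 = ¬s0 = ¬0 = 1
s2 = s1 ∧ x = 1 ∧ 1 = 1
s3 = w ∧ s2 = 1 ∧ 1 = 1
s4 = ¬s3 = ¬1 = 0
s5 = ¬s4 = ¬0 = 1
So s5 = 1 as required.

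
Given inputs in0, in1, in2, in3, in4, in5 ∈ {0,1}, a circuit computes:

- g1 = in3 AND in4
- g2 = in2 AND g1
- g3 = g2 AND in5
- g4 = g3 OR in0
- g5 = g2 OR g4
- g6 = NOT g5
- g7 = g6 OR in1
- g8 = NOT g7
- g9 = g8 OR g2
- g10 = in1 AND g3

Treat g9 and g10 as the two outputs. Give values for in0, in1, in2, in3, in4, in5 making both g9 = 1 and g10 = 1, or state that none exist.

Check with in0=1, in1=1, in2=1, in3=1, in4=1, in5=1:
g1 = in3 AND in4 = 1 AND 1 = 1
g2 = in2 AND g1 = 1 AND 1 = 1
g3 = g2 AND in5 = 1 AND 1 = 1
g4 = g3 OR in0 = 1 OR 1 = 1
g5 = g2 OR g4 = 1 OR 1 = 1
g6 = NOT g5 = NOT 1 = 0
g7 = g6 OR in1 = 0 OR 1 = 1
g8 = NOT g7 = NOT 1 = 0
g9 = g8 OR g2 = 0 OR 1 = 1
g10 = in1 AND g3 = 1 AND 1 = 1
So g9 = 1 and g10 = 1.

in0=1, in1=1, in2=1, in3=1, in4=1, in5=1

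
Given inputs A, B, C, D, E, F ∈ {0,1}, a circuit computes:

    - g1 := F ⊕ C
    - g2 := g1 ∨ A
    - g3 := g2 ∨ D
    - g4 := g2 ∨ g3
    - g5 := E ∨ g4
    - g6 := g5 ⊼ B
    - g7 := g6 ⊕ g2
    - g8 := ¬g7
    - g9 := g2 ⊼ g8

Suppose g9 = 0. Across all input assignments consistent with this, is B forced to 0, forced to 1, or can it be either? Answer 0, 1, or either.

g9 = g2 ⊼ g8 must be 0, so both g2 = 1 and g8 = 1.
g2 = g1 ∨ A must be 1, so at least one of g1, A is 1.
g8 = ¬g7 must be 1, so g7 = 0.
Every assignment with g9 = 0 has B = 0; there are 24 such assignment(s).

0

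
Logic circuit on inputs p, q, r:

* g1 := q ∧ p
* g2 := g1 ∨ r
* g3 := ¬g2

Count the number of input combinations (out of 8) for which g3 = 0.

g3 = ¬g2 must be 0, so g2 = 1.
Satisfying assignments:
  p=0, q=0, r=1
  p=0, q=1, r=1
  p=1, q=0, r=1
  p=1, q=1, r=0
  p=1, q=1, r=1

5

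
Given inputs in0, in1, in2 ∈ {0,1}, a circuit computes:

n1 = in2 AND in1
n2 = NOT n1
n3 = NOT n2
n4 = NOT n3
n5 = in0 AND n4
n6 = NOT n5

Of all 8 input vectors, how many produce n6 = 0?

3

n6 = NOT n5 must be 0, so n5 = 1.
Satisfying assignments:
  in0=1, in1=0, in2=0
  in0=1, in1=0, in2=1
  in0=1, in1=1, in2=0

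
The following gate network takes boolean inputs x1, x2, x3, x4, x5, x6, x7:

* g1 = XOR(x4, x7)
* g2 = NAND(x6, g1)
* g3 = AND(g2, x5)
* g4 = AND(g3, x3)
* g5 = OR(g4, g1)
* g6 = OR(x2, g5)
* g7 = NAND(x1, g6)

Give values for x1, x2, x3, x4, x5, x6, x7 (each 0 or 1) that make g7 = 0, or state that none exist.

g7 = NAND(x1, g6) must be 0, so both x1 = 1 and g6 = 1.
Check with x1=1, x2=1, x3=1, x4=1, x5=1, x6=0, x7=0:
g1 = XOR(x4, x7) = XOR(1, 0) = 1
g2 = NAND(x6, g1) = NAND(0, 1) = 1
g3 = AND(g2, x5) = AND(1, 1) = 1
g4 = AND(g3, x3) = AND(1, 1) = 1
g5 = OR(g4, g1) = OR(1, 1) = 1
g6 = OR(x2, g5) = OR(1, 1) = 1
g7 = NAND(x1, g6) = NAND(1, 1) = 0
So g7 = 0 as required.

x1=1, x2=1, x3=1, x4=1, x5=1, x6=0, x7=0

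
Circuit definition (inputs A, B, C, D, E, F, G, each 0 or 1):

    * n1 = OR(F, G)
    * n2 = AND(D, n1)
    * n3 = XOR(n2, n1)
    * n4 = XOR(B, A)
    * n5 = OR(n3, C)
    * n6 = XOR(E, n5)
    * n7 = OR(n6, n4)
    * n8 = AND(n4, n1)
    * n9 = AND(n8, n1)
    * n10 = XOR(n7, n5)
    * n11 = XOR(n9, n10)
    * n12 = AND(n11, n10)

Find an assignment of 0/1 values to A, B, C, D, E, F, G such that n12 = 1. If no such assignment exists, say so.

Check with A=0 B=1 C=0 D=0 E=0 F=0 G=0:
n1 = OR(F, G) = OR(0, 0) = 0
n2 = AND(D, n1) = AND(0, 0) = 0
n3 = XOR(n2, n1) = XOR(0, 0) = 0
n4 = XOR(B, A) = XOR(1, 0) = 1
n5 = OR(n3, C) = OR(0, 0) = 0
n6 = XOR(E, n5) = XOR(0, 0) = 0
n7 = OR(n6, n4) = OR(0, 1) = 1
n8 = AND(n4, n1) = AND(1, 0) = 0
n9 = AND(n8, n1) = AND(0, 0) = 0
n10 = XOR(n7, n5) = XOR(1, 0) = 1
n11 = XOR(n9, n10) = XOR(0, 1) = 1
n12 = AND(n11, n10) = AND(1, 1) = 1
So n12 = 1 as required.

A=0 B=1 C=0 D=0 E=0 F=0 G=0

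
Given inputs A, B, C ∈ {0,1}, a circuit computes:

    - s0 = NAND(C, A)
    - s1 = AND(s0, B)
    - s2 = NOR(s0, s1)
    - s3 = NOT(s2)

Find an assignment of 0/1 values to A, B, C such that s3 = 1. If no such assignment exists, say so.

s3 = NOT(s2) must be 1, so s2 = 0.
s2 = NOR(s0, s1) must be 0, so at least one of s0, s1 is 1.
Check with A=0 B=1 C=1:
s0 = NAND(C, A) = NAND(1, 0) = 1
s1 = AND(s0, B) = AND(1, 1) = 1
s2 = NOR(s0, s1) = NOR(1, 1) = 0
s3 = NOT(s2) = NOT 0 = 1
So s3 = 1 as required.

A=0 B=1 C=1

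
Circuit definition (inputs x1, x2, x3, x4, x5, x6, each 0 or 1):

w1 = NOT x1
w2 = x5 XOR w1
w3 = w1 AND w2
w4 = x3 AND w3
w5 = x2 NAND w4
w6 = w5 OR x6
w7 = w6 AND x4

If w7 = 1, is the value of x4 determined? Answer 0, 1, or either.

w7 = w6 AND x4 must be 1, so both w6 = 1 and x4 = 1.
w6 = w5 OR x6 must be 1, so at least one of w5, x6 is 1.
Every assignment with w7 = 1 has x4 = 1; there are 31 such assignment(s).

1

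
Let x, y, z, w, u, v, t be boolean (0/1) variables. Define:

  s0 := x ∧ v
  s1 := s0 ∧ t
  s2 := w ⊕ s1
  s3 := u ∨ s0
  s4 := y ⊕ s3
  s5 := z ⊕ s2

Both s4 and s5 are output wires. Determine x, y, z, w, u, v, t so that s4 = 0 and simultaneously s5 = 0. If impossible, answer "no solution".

x=0, y=0, z=0, w=0, u=0, v=1, t=1

Check with x=0, y=0, z=0, w=0, u=0, v=1, t=1:
s0 = x ∧ v = 0 ∧ 1 = 0
s1 = s0 ∧ t = 0 ∧ 1 = 0
s2 = w ⊕ s1 = 0 ⊕ 0 = 0
s3 = u ∨ s0 = 0 ∨ 0 = 0
s4 = y ⊕ s3 = 0 ⊕ 0 = 0
s5 = z ⊕ s2 = 0 ⊕ 0 = 0
So s4 = 0 and s5 = 0.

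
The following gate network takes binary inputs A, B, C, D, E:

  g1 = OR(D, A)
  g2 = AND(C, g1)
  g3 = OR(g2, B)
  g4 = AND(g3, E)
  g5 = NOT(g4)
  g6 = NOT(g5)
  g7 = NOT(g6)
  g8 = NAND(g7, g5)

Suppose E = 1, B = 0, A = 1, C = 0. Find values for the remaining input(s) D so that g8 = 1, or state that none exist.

With E = 1, B = 0, A = 1, C = 0 fixed, none of the 2 settings of D give g8 = 1.
For example, with D=0:
g1 = OR(D, A) = OR(0, 1) = 1
g2 = AND(C, g1) = AND(0, 1) = 0
g3 = OR(g2, B) = OR(0, 0) = 0
g4 = AND(g3, E) = AND(0, 1) = 0
g5 = NOT(g4) = NOT 0 = 1
g6 = NOT(g5) = NOT 1 = 0
g7 = NOT(g6) = NOT 0 = 1
g8 = NAND(g7, g5) = NAND(1, 1) = 0
giving g8 = 0 ≠ 1.

no solution exists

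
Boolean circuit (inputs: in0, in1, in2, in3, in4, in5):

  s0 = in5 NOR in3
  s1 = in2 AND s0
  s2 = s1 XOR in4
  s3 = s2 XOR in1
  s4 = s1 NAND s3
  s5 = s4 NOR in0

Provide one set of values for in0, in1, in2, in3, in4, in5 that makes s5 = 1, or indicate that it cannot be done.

in0=0, in1=1, in2=1, in3=0, in4=1, in5=0

Check with in0=0, in1=1, in2=1, in3=0, in4=1, in5=0:
s0 = in5 NOR in3 = 0 NOR 0 = 1
s1 = in2 AND s0 = 1 AND 1 = 1
s2 = s1 XOR in4 = 1 XOR 1 = 0
s3 = s2 XOR in1 = 0 XOR 1 = 1
s4 = s1 NAND s3 = 1 NAND 1 = 0
s5 = s4 NOR in0 = 0 NOR 0 = 1
So s5 = 1 as required.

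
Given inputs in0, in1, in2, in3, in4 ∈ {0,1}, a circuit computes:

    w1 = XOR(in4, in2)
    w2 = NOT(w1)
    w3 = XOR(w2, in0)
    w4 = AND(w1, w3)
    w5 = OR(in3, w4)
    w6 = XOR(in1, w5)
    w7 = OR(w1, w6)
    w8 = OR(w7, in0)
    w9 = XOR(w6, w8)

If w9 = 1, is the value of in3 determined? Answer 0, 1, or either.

Both values of in3 occur among assignments with w9 = 1:
  in3=0: in0=0, in1=0, in2=0, in3=0, in4=1
  in3=1: in0=0, in1=1, in2=0, in3=1, in4=1

either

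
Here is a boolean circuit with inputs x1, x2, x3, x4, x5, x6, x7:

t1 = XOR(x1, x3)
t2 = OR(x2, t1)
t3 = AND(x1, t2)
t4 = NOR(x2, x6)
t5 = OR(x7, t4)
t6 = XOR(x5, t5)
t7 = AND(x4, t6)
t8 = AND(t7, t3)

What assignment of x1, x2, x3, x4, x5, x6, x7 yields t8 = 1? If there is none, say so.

x1=1, x2=0, x3=0, x4=1, x5=0, x6=0, x7=0

Check with x1=1, x2=0, x3=0, x4=1, x5=0, x6=0, x7=0:
t1 = XOR(x1, x3) = XOR(1, 0) = 1
t2 = OR(x2, t1) = OR(0, 1) = 1
t3 = AND(x1, t2) = AND(1, 1) = 1
t4 = NOR(x2, x6) = NOR(0, 0) = 1
t5 = OR(x7, t4) = OR(0, 1) = 1
t6 = XOR(x5, t5) = XOR(0, 1) = 1
t7 = AND(x4, t6) = AND(1, 1) = 1
t8 = AND(t7, t3) = AND(1, 1) = 1
So t8 = 1 as required.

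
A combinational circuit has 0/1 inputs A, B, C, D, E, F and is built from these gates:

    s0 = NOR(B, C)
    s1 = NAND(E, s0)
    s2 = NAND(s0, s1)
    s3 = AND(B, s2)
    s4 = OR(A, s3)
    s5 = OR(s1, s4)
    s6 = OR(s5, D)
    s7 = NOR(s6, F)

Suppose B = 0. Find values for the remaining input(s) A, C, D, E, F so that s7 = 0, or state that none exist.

A=0, C=1, D=0, E=0, F=0

s7 = NOR(s6, F) must be 0, so at least one of s6, F is 1.
Check with B = 0 and A=0, C=1, D=0, E=0, F=0:
s0 = NOR(B, C) = NOR(0, 1) = 0
s1 = NAND(E, s0) = NAND(0, 0) = 1
s2 = NAND(s0, s1) = NAND(0, 1) = 1
s3 = AND(B, s2) = AND(0, 1) = 0
s4 = OR(A, s3) = OR(0, 0) = 0
s5 = OR(s1, s4) = OR(1, 0) = 1
s6 = OR(s5, D) = OR(1, 0) = 1
s7 = NOR(s6, F) = NOR(1, 0) = 0
So s7 = 0.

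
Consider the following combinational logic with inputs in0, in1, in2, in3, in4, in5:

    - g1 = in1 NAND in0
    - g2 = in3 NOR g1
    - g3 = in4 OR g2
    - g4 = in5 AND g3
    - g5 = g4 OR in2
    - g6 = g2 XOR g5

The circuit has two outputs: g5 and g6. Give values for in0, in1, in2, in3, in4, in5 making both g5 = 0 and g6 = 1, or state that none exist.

Check with in0=1, in1=1, in2=0, in3=0, in4=0, in5=0:
g1 = in1 NAND in0 = 1 NAND 1 = 0
g2 = in3 NOR g1 = 0 NOR 0 = 1
g3 = in4 OR g2 = 0 OR 1 = 1
g4 = in5 AND g3 = 0 AND 1 = 0
g5 = g4 OR in2 = 0 OR 0 = 0
g6 = g2 XOR g5 = 1 XOR 0 = 1
So g5 = 0 and g6 = 1.

in0=1, in1=1, in2=0, in3=0, in4=0, in5=0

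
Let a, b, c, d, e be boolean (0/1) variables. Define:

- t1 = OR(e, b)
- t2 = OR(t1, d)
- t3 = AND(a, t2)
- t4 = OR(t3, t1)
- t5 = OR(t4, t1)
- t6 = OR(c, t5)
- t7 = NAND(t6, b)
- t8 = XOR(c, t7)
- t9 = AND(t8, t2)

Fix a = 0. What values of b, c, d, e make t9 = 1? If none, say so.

t9 = AND(t8, t2) must be 1, so both t8 = 1 and t2 = 1.
Check with a = 0 and b=0, c=0, d=1, e=1:
t1 = OR(e, b) = OR(1, 0) = 1
t2 = OR(t1, d) = OR(1, 1) = 1
t3 = AND(a, t2) = AND(0, 1) = 0
t4 = OR(t3, t1) = OR(0, 1) = 1
t5 = OR(t4, t1) = OR(1, 1) = 1
t6 = OR(c, t5) = OR(0, 1) = 1
t7 = NAND(t6, b) = NAND(1, 0) = 1
t8 = XOR(c, t7) = XOR(0, 1) = 1
t9 = AND(t8, t2) = AND(1, 1) = 1
So t9 = 1.

b=0, c=0, d=1, e=1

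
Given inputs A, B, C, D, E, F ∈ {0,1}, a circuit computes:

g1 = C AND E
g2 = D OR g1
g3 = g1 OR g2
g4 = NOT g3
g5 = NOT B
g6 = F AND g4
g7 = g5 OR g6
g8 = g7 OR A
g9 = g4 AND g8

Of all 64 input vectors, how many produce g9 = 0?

g9 = g4 AND g8 must be 0, so at least one of g4, g8 is 0.
Enumerating the 64 input combinations, 43 give g9 = 0 and 21 give g9 = 1.

43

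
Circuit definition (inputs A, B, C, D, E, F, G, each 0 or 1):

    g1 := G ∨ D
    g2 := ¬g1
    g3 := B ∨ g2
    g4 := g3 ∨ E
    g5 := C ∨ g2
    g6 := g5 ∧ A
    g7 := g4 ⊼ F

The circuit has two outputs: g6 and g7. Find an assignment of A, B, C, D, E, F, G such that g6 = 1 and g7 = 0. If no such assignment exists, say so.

A=1 B=1 C=1 D=1 E=0 F=1 G=0

Check with A=1 B=1 C=1 D=1 E=0 F=1 G=0:
g1 = G ∨ D = 0 ∨ 1 = 1
g2 = ¬g1 = ¬1 = 0
g3 = B ∨ g2 = 1 ∨ 0 = 1
g4 = g3 ∨ E = 1 ∨ 0 = 1
g5 = C ∨ g2 = 1 ∨ 0 = 1
g6 = g5 ∧ A = 1 ∧ 1 = 1
g7 = g4 ⊼ F = 1 ⊼ 1 = 0
So g6 = 1 and g7 = 0.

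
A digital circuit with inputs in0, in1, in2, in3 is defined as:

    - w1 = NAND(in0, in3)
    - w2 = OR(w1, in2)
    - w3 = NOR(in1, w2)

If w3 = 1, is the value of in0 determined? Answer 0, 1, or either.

w3 = NOR(in1, w2) must be 1, so both in1 = 0 and w2 = 0.
w2 = OR(w1, in2) must be 0, so both w1 = 0 and in2 = 0.
w1 = NAND(in0, in3) must be 0, so both in0 = 1 and in3 = 1.
Every assignment with w3 = 1 has in0 = 1; there are 1 such assignment(s).
  in0=1, in1=0, in2=0, in3=1

1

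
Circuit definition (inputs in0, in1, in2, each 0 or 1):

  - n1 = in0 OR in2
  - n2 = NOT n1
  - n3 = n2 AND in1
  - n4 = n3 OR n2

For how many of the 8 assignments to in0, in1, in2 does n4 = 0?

6

n4 = n3 OR n2 must be 0, so both n3 = 0 and n2 = 0.
n3 = n2 AND in1 must be 0, so at least one of n2, in1 is 0.
Satisfying assignments:
  in0=0, in1=0, in2=1
  in0=0, in1=1, in2=1
  in0=1, in1=0, in2=0
  in0=1, in1=0, in2=1
  in0=1, in1=1, in2=0
  in0=1, in1=1, in2=1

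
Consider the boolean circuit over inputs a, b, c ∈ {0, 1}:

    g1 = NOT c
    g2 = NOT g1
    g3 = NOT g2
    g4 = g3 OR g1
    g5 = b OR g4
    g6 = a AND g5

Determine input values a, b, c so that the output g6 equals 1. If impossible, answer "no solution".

g6 = a AND g5 must be 1, so both a = 1 and g5 = 1.
g5 = b OR g4 must be 1, so at least one of b, g4 is 1.
Check with a=1 b=1 c=0:
g1 = NOT c = NOT 0 = 1
g2 = NOT g1 = NOT 1 = 0
g3 = NOT g2 = NOT 0 = 1
g4 = g3 OR g1 = 1 OR 1 = 1
g5 = b OR g4 = 1 OR 1 = 1
g6 = a AND g5 = 1 AND 1 = 1
So g6 = 1 as required.

a=1 b=1 c=0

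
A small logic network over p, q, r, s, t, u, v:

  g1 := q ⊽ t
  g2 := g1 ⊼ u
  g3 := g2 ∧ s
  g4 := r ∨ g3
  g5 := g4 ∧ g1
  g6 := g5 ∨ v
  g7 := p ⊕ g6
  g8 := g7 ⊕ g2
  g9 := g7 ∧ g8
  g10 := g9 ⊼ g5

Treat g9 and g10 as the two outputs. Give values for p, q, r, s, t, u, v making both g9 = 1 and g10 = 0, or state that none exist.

Check with p=0, q=0, r=1, s=1, t=0, u=1, v=1:
g1 = q ⊽ t = 0 ⊽ 0 = 1
g2 = g1 ⊼ u = 1 ⊼ 1 = 0
g3 = g2 ∧ s = 0 ∧ 1 = 0
g4 = r ∨ g3 = 1 ∨ 0 = 1
g5 = g4 ∧ g1 = 1 ∧ 1 = 1
g6 = g5 ∨ v = 1 ∨ 1 = 1
g7 = p ⊕ g6 = 0 ⊕ 1 = 1
g8 = g7 ⊕ g2 = 1 ⊕ 0 = 1
g9 = g7 ∧ g8 = 1 ∧ 1 = 1
g10 = g9 ⊼ g5 = 1 ⊼ 1 = 0
So g9 = 1 and g10 = 0.

p=0, q=0, r=1, s=1, t=0, u=1, v=1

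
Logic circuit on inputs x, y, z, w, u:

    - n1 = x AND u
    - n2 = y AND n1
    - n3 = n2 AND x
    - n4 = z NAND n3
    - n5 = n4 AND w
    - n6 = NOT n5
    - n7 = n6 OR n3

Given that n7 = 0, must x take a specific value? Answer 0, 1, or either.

either

Both values of x occur among assignments with n7 = 0:
  x=0: x=0, y=0, z=0, w=1, u=0
  x=1: x=1, y=0, z=0, w=1, u=0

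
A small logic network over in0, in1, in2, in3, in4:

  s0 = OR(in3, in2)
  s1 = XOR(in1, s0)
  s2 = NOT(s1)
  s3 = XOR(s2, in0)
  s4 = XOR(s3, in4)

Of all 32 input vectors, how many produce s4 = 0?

s4 = XOR(s3, in4) must be 0, so s3 and in4 are equal.
Enumerating the 32 input combinations, 16 give s4 = 0 and 16 give s4 = 1.

16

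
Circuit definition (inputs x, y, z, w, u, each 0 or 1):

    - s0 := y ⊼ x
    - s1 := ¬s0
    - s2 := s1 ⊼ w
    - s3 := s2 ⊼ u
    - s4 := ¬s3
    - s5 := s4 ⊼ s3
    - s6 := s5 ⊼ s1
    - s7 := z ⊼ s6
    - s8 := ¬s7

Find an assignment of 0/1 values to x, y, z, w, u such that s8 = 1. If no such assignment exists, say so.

s8 = ¬s7 must be 1, so s7 = 0.
s7 = z ⊼ s6 must be 0, so both z = 1 and s6 = 1.
Check with x=0 y=0 z=1 w=1 u=1:
s0 = y ⊼ x = 0 ⊼ 0 = 1
s1 = ¬s0 = ¬1 = 0
s2 = s1 ⊼ w = 0 ⊼ 1 = 1
s3 = s2 ⊼ u = 1 ⊼ 1 = 0
s4 = ¬s3 = ¬0 = 1
s5 = s4 ⊼ s3 = 1 ⊼ 0 = 1
s6 = s5 ⊼ s1 = 1 ⊼ 0 = 1
s7 = z ⊼ s6 = 1 ⊼ 1 = 0
s8 = ¬s7 = ¬0 = 1
So s8 = 1 as required.

x=0 y=0 z=1 w=1 u=1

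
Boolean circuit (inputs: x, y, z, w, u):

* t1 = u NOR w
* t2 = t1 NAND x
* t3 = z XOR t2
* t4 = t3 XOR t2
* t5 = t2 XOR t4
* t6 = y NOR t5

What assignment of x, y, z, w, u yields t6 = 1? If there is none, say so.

t6 = y NOR t5 must be 1, so both y = 0 and t5 = 0.
t5 = t2 XOR t4 must be 0, so t2 and t4 are equal.
Check with x=1, y=0, z=0, w=0, u=0:
t1 = u NOR w = 0 NOR 0 = 1
t2 = t1 NAND x = 1 NAND 1 = 0
t3 = z XOR t2 = 0 XOR 0 = 0
t4 = t3 XOR t2 = 0 XOR 0 = 0
t5 = t2 XOR t4 = 0 XOR 0 = 0
t6 = y NOR t5 = 0 NOR 0 = 1
So t6 = 1 as required.

x=1, y=0, z=0, w=0, u=0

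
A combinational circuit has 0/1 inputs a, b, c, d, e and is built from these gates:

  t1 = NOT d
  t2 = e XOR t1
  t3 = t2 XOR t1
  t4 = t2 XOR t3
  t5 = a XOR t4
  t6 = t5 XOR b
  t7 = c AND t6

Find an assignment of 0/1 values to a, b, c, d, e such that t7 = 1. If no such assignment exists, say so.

Check with a=0, b=0, c=1, d=0, e=1:
t1 = NOT d = NOT 0 = 1
t2 = e XOR t1 = 1 XOR 1 = 0
t3 = t2 XOR t1 = 0 XOR 1 = 1
t4 = t2 XOR t3 = 0 XOR 1 = 1
t5 = a XOR t4 = 0 XOR 1 = 1
t6 = t5 XOR b = 1 XOR 0 = 1
t7 = c AND t6 = 1 AND 1 = 1
So t7 = 1 as required.

a=0, b=0, c=1, d=0, e=1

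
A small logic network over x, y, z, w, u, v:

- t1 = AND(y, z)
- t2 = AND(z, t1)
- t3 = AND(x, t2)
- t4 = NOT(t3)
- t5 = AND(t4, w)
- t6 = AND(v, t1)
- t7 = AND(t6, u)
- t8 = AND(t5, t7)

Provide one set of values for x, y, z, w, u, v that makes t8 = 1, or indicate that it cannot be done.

x=0 y=1 z=1 w=1 u=1 v=1

t8 = AND(t5, t7) must be 1, so both t5 = 1 and t7 = 1.
t5 = AND(t4, w) must be 1, so both t4 = 1 and w = 1.
Check with x=0 y=1 z=1 w=1 u=1 v=1:
t1 = AND(y, z) = AND(1, 1) = 1
t2 = AND(z, t1) = AND(1, 1) = 1
t3 = AND(x, t2) = AND(0, 1) = 0
t4 = NOT(t3) = NOT 0 = 1
t5 = AND(t4, w) = AND(1, 1) = 1
t6 = AND(v, t1) = AND(1, 1) = 1
t7 = AND(t6, u) = AND(1, 1) = 1
t8 = AND(t5, t7) = AND(1, 1) = 1
So t8 = 1 as required.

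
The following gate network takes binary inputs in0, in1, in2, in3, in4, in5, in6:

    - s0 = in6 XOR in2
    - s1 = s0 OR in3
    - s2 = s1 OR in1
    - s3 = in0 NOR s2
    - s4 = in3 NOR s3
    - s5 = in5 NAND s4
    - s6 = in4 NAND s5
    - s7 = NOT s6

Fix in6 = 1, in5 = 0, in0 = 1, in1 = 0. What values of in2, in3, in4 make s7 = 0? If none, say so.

Check with in6 = 1, in5 = 0, in0 = 1, in1 = 0 and in2=0, in3=0, in4=0:
s0 = in6 XOR in2 = 1 XOR 0 = 1
s1 = s0 OR in3 = 1 OR 0 = 1
s2 = s1 OR in1 = 1 OR 0 = 1
s3 = in0 NOR s2 = 1 NOR 1 = 0
s4 = in3 NOR s3 = 0 NOR 0 = 1
s5 = in5 NAND s4 = 0 NAND 1 = 1
s6 = in4 NAND s5 = 0 NAND 1 = 1
s7 = NOT s6 = NOT 1 = 0
So s7 = 0.

in2=0, in3=0, in4=0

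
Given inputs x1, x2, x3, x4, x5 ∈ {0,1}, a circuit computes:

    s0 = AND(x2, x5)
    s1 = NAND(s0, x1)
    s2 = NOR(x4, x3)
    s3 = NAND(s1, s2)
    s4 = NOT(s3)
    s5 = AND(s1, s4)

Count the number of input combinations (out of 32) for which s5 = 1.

s5 = AND(s1, s4) must be 1, so both s1 = 1 and s4 = 1.
s1 = NAND(s0, x1) must be 1, so at least one of s0, x1 is 0.
Enumerating the 32 input combinations, 7 give s5 = 1 and 25 give s5 = 0.

7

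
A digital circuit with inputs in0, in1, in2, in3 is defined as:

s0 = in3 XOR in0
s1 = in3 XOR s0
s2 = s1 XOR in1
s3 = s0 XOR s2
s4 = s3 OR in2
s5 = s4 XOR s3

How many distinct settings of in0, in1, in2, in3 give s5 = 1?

4

s5 = s4 XOR s3 must be 1, so s4 and s3 differ.
Enumerating the 16 input combinations, 4 give s5 = 1 and 12 give s5 = 0.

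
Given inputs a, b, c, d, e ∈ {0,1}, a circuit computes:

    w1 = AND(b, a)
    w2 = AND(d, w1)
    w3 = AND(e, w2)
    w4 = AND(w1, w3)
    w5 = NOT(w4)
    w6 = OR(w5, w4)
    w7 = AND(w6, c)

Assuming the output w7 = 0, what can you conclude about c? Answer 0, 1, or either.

w7 = AND(w6, c) must be 0, so at least one of w6, c is 0.
Every assignment with w7 = 0 has c = 0; there are 16 such assignment(s).

0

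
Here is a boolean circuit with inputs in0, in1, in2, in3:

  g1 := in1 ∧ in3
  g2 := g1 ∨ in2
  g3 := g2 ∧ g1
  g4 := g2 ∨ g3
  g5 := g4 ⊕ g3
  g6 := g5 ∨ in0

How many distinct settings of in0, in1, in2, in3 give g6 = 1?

g6 = g5 ∨ in0 must be 1, so at least one of g5, in0 is 1.
Enumerating the 16 input combinations, 11 give g6 = 1 and 5 give g6 = 0.

11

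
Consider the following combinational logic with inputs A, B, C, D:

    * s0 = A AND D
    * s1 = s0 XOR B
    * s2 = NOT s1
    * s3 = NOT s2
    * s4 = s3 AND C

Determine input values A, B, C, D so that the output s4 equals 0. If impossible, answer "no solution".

A=0, B=0, C=1, D=1

Check with A=0, B=0, C=1, D=1:
s0 = A AND D = 0 AND 1 = 0
s1 = s0 XOR B = 0 XOR 0 = 0
s2 = NOT s1 = NOT 0 = 1
s3 = NOT s2 = NOT 1 = 0
s4 = s3 AND C = 0 AND 1 = 0
So s4 = 0 as required.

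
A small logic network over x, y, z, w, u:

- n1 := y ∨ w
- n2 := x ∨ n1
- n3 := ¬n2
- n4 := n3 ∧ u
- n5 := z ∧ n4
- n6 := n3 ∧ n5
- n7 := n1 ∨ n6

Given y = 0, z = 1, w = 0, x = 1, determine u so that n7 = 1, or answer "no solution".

no solution exists

With y = 0, z = 1, w = 0, x = 1 fixed, none of the 2 settings of u give n7 = 1.
For example, with u=0:
n1 = y ∨ w = 0 ∨ 0 = 0
n2 = x ∨ n1 = 1 ∨ 0 = 1
n3 = ¬n2 = ¬1 = 0
n4 = n3 ∧ u = 0 ∧ 0 = 0
n5 = z ∧ n4 = 1 ∧ 0 = 0
n6 = n3 ∧ n5 = 0 ∧ 0 = 0
n7 = n1 ∨ n6 = 0 ∨ 0 = 0
giving n7 = 0 ≠ 1.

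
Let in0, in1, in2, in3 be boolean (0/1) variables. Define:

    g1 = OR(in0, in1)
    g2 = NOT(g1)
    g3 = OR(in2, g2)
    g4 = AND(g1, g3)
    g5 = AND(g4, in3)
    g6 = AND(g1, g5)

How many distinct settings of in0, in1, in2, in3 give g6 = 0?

g6 = AND(g1, g5) must be 0, so at least one of g1, g5 is 0.
Enumerating the 16 input combinations, 13 give g6 = 0 and 3 give g6 = 1.

13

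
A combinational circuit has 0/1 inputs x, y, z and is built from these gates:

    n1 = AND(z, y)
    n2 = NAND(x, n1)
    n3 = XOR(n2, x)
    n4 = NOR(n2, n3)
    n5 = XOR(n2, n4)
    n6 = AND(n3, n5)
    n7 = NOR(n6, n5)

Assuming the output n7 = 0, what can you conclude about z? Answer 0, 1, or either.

Both values of z occur among assignments with n7 = 0:
  z=0: x=0, y=0, z=0
  z=1: x=0, y=0, z=1

either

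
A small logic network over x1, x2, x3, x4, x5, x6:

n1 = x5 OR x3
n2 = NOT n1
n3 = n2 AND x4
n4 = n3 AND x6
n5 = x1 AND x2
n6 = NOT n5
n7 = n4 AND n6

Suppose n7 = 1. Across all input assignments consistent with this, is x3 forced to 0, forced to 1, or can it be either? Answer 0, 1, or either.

n7 = n4 AND n6 must be 1, so both n4 = 1 and n6 = 1.
n4 = n3 AND x6 must be 1, so both n3 = 1 and x6 = 1.
n6 = NOT n5 must be 1, so n5 = 0.
Every assignment with n7 = 1 has x3 = 0; there are 3 such assignment(s).
  x1=0, x2=0, x3=0, x4=1, x5=0, x6=1
  x1=0, x2=1, x3=0, x4=1, x5=0, x6=1
  x1=1, x2=0, x3=0, x4=1, x5=0, x6=1

0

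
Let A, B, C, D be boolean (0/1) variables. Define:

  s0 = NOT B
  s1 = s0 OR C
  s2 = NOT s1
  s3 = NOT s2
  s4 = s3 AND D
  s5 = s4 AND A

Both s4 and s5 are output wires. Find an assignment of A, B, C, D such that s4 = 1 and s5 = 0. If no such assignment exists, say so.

Check with A=0, B=0, C=0, D=1:
s0 = NOT B = NOT 0 = 1
s1 = s0 OR C = 1 OR 0 = 1
s2 = NOT s1 = NOT 1 = 0
s3 = NOT s2 = NOT 0 = 1
s4 = s3 AND D = 1 AND 1 = 1
s5 = s4 AND A = 1 AND 0 = 0
So s4 = 1 and s5 = 0.

A=0, B=0, C=0, D=1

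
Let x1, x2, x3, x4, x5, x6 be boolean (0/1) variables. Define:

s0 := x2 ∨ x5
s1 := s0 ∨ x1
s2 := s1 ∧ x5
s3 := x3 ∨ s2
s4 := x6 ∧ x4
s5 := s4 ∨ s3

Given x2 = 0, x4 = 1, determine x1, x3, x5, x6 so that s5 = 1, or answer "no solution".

s5 = s4 ∨ s3 must be 1, so at least one of s4, s3 is 1.
Check with x2 = 0, x4 = 1 and x1=1, x3=1, x5=1, x6=0:
s0 = x2 ∨ x5 = 0 ∨ 1 = 1
s1 = s0 ∨ x1 = 1 ∨ 1 = 1
s2 = s1 ∧ x5 = 1 ∧ 1 = 1
s3 = x3 ∨ s2 = 1 ∨ 1 = 1
s4 = x6 ∧ x4 = 0 ∧ 1 = 0
s5 = s4 ∨ s3 = 0 ∨ 1 = 1
So s5 = 1.

x1=1 x3=1 x5=1 x6=0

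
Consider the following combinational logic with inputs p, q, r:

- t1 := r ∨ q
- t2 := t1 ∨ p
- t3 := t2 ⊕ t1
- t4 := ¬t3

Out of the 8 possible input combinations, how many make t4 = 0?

t4 = ¬t3 must be 0, so t3 = 1.
Satisfying assignments:
  p=1, q=0, r=0

1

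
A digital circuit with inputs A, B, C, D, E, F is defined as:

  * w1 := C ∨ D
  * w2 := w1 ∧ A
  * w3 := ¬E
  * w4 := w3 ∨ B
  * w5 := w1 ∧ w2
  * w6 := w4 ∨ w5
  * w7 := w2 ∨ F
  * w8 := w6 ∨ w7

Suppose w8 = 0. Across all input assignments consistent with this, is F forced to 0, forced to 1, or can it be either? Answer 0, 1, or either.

w8 = w6 ∨ w7 must be 0, so both w6 = 0 and w7 = 0.
w6 = w4 ∨ w5 must be 0, so both w4 = 0 and w5 = 0.
w7 = w2 ∨ F must be 0, so both w2 = 0 and F = 0.
Every assignment with w8 = 0 has F = 0; there are 5 such assignment(s).

0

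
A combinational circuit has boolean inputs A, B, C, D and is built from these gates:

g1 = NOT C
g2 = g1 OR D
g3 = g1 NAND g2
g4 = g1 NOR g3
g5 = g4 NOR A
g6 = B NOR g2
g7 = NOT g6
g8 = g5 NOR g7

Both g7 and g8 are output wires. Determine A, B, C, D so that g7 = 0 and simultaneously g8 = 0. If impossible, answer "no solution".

Check with A=0, B=0, C=1, D=0:
g1 = NOT C = NOT 1 = 0
g2 = g1 OR D = 0 OR 0 = 0
g3 = g1 NAND g2 = 0 NAND 0 = 1
g4 = g1 NOR g3 = 0 NOR 1 = 0
g5 = g4 NOR A = 0 NOR 0 = 1
g6 = B NOR g2 = 0 NOR 0 = 1
g7 = NOT g6 = NOT 1 = 0
g8 = g5 NOR g7 = 1 NOR 0 = 0
So g7 = 0 and g8 = 0.

A=0, B=0, C=1, D=0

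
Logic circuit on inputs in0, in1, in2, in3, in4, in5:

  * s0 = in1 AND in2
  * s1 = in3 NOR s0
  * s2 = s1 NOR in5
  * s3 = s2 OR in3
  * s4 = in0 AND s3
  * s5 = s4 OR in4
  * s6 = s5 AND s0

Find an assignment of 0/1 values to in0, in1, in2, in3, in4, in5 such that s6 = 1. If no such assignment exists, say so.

in0=1, in1=1, in2=1, in3=0, in4=1, in5=1

s6 = s5 AND s0 must be 1, so both s5 = 1 and s0 = 1.
s5 = s4 OR in4 must be 1, so at least one of s4, in4 is 1.
Check with in0=1, in1=1, in2=1, in3=0, in4=1, in5=1:
s0 = in1 AND in2 = 1 AND 1 = 1
s1 = in3 NOR s0 = 0 NOR 1 = 0
s2 = s1 NOR in5 = 0 NOR 1 = 0
s3 = s2 OR in3 = 0 OR 0 = 0
s4 = in0 AND s3 = 1 AND 0 = 0
s5 = s4 OR in4 = 0 OR 1 = 1
s6 = s5 AND s0 = 1 AND 1 = 1
So s6 = 1 as required.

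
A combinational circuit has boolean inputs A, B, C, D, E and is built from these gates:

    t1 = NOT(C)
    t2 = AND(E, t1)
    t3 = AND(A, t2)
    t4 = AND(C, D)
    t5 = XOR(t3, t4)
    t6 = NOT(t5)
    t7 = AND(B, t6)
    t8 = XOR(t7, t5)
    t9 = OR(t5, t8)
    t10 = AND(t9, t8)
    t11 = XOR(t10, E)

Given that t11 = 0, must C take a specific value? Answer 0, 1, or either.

Both values of C occur among assignments with t11 = 0:
  C=0: A=0, B=0, C=0, D=0, E=0
  C=1: A=0, B=0, C=1, D=0, E=0

either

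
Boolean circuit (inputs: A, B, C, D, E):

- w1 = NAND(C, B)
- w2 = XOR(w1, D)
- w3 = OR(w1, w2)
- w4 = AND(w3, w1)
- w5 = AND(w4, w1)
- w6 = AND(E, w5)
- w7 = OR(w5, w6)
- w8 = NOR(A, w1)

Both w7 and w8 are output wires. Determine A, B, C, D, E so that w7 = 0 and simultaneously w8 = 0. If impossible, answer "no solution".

Check with A=1, B=1, C=1, D=0, E=1:
w1 = NAND(C, B) = NAND(1, 1) = 0
w2 = XOR(w1, D) = XOR(0, 0) = 0
w3 = OR(w1, w2) = OR(0, 0) = 0
w4 = AND(w3, w1) = AND(0, 0) = 0
w5 = AND(w4, w1) = AND(0, 0) = 0
w6 = AND(E, w5) = AND(1, 0) = 0
w7 = OR(w5, w6) = OR(0, 0) = 0
w8 = NOR(A, w1) = NOR(1, 0) = 0
So w7 = 0 and w8 = 0.

A=1, B=1, C=1, D=0, E=1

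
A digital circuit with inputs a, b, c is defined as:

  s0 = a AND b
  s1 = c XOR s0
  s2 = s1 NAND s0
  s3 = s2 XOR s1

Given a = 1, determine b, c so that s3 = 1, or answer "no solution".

b=1, c=0

Check with a = 1 and b=1, c=0:
s0 = a AND b = 1 AND 1 = 1
s1 = c XOR s0 = 0 XOR 1 = 1
s2 = s1 NAND s0 = 1 NAND 1 = 0
s3 = s2 XOR s1 = 0 XOR 1 = 1
So s3 = 1.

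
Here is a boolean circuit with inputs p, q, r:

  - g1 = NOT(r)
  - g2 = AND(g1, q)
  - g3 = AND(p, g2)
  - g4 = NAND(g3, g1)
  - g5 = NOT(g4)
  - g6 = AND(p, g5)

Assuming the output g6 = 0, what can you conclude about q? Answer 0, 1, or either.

Both values of q occur among assignments with g6 = 0:
  q=0: p=0, q=0, r=0
  q=1: p=0, q=1, r=0

either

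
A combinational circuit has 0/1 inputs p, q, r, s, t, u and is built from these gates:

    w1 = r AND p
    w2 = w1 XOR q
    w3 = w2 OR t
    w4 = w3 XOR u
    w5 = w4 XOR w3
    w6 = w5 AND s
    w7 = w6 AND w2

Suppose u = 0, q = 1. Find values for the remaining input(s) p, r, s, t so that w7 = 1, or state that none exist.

With u = 0, q = 1 fixed, none of the 16 settings of p, r, s, t give w7 = 1.
For example, with p=1, r=0, s=1, t=0:
w1 = r AND p = 0 AND 1 = 0
w2 = w1 XOR q = 0 XOR 1 = 1
w3 = w2 OR t = 1 OR 0 = 1
w4 = w3 XOR u = 1 XOR 0 = 1
w5 = w4 XOR w3 = 1 XOR 1 = 0
w6 = w5 AND s = 0 AND 1 = 0
w7 = w6 AND w2 = 0 AND 1 = 0
giving w7 = 0 ≠ 1.

no solution exists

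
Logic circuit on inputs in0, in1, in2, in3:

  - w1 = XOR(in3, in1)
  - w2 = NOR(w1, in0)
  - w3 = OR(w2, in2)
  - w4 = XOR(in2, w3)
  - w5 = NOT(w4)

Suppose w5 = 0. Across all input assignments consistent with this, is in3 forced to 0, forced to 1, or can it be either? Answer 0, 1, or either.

Both values of in3 occur among assignments with w5 = 0:
  in3=0: in0=0, in1=0, in2=0, in3=0
  in3=1: in0=0, in1=1, in2=0, in3=1

either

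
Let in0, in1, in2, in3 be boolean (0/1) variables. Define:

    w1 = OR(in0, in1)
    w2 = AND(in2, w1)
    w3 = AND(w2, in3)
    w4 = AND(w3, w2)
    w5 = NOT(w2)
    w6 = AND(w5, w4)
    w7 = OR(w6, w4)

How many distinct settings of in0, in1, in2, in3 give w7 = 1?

3

w7 = OR(w6, w4) must be 1, so at least one of w6, w4 is 1.
Satisfying assignments:
  in0=0, in1=1, in2=1, in3=1
  in0=1, in1=0, in2=1, in3=1
  in0=1, in1=1, in2=1, in3=1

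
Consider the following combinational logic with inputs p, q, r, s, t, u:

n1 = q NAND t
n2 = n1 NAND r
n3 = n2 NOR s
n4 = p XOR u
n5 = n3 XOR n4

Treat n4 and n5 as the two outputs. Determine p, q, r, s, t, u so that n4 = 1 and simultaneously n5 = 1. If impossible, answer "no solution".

Check with p=0 q=1 r=1 s=1 t=0 u=1:
n1 = q NAND t = 1 NAND 0 = 1
n2 = n1 NAND r = 1 NAND 1 = 0
n3 = n2 NOR s = 0 NOR 1 = 0
n4 = p XOR u = 0 XOR 1 = 1
n5 = n3 XOR n4 = 0 XOR 1 = 1
So n4 = 1 and n5 = 1.

p=0 q=1 r=1 s=1 t=0 u=1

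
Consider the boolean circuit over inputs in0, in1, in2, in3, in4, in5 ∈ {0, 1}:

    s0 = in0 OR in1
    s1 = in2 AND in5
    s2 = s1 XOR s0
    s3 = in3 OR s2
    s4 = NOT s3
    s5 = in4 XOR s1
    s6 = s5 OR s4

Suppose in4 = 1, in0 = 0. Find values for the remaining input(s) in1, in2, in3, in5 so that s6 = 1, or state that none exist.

in1=0, in2=0, in3=1, in5=1

Check with in4 = 1, in0 = 0 and in1=0, in2=0, in3=1, in5=1:
s0 = in0 OR in1 = 0 OR 0 = 0
s1 = in2 AND in5 = 0 AND 1 = 0
s2 = s1 XOR s0 = 0 XOR 0 = 0
s3 = in3 OR s2 = 1 OR 0 = 1
s4 = NOT s3 = NOT 1 = 0
s5 = in4 XOR s1 = 1 XOR 0 = 1
s6 = s5 OR s4 = 1 OR 0 = 1
So s6 = 1.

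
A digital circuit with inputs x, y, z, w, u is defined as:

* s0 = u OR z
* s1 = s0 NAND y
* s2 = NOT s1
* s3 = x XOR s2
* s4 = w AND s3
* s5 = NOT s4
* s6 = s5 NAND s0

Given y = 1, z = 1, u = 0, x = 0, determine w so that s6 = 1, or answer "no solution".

w=1

s6 = s5 NAND s0 must be 1, so at least one of s5, s0 is 0.
Check with y = 1, z = 1, u = 0, x = 0 and w=1:
s0 = u OR z = 0 OR 1 = 1
s1 = s0 NAND y = 1 NAND 1 = 0
s2 = NOT s1 = NOT 0 = 1
s3 = x XOR s2 = 0 XOR 1 = 1
s4 = w AND s3 = 1 AND 1 = 1
s5 = NOT s4 = NOT 1 = 0
s6 = s5 NAND s0 = 0 NAND 1 = 1
So s6 = 1.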